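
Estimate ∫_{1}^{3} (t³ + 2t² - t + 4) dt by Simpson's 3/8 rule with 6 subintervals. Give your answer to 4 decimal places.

41.3333

h = (3 − 1)/6 = 0.333333.
Nodes t₀,…,t₆ = 1, 1.333333, 1.666667, 2, 2.333333, 2.666667, 3.
f(t) = t³ + 2t² - t + 4: f₀=6, f₁=8.592593, f₂=12.518519, f₃=18, f₄=25.259259, f₅=34.518519, f₆=46.
(3h/8)·[f₀ + 3f₁ + 3f₂ + 2f₃ + 3f₄ + 3f₅ + f₆] = 0.125·(330.666667) = 41.3333.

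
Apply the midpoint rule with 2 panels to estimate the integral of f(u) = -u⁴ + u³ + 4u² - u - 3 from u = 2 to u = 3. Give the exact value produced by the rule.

-5.56640625

h = (3 − 2)/2 = 0.5.
Midpoints m₁,…,m₂ = 2.25, 2.75.
f(m₁)=0.76171875, f(m₂)=-11.89453125.
h·[f(m₁) + f(m₂)] = 0.5·(-11.1328125) = -5.56640625.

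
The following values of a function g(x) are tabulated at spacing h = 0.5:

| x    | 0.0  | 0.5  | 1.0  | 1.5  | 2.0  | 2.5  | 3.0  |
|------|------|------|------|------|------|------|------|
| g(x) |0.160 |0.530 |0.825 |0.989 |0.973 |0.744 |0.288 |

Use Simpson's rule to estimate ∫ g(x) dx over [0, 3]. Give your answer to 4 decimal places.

h = 0.5, n = 6.
(h/3)·[y₀ + 4y₁ + 2y₂ + 4y₃ + 2y₄ + 4y₅ + y₆] = 0.166667·(13.096) = 2.1827.

2.1827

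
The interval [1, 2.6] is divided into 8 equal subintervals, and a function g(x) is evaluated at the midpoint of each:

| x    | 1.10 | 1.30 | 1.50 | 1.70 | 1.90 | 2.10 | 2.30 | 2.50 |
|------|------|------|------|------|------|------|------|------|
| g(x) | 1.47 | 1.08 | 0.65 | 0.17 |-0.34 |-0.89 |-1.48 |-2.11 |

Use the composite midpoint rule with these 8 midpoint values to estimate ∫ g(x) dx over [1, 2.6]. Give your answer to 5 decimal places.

h = 0.2, n = 8.
h·[y(m₁) + y(m₂) + y(m₃) + y(m₄) + y(m₅) + y(m₆) + y(m₇) + y(m₈)] = 0.2·(-1.45) = -0.29000.

-0.29000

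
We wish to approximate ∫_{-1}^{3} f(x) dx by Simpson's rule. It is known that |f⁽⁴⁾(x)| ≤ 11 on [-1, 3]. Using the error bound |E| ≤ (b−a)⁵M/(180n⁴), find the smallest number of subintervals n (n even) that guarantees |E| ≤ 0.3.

4

Need 11264/(180n⁴) ≤ 0.3.
n⁴ ≥ 11264/(180·0.3) = 208.593 ⇒ n ≥ 3.8004, so the smallest even n is 4. (n must be even for Simpson's rule.)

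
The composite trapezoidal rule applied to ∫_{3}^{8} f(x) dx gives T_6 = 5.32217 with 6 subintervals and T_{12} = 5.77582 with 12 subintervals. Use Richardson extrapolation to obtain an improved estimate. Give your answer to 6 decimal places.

R = (4·T_{12} − T_6) / 3 = (4·5.77582 − 5.32217)/3 = (17.78111)/3 = 5.927037.

5.927037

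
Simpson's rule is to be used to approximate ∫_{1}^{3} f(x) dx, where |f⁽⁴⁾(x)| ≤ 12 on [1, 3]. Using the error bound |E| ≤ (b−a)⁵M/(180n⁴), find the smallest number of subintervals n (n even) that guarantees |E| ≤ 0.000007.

Need 384/(180n⁴) ≤ 0.000007.
n⁴ ≥ 384/(180·0.000007) = 304762 ⇒ n ≥ 23.4958, so the smallest even n is 24. (n must be even for Simpson's rule.)

24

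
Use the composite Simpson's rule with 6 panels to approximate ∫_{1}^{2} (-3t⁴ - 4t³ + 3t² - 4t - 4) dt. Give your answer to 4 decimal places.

h = (2 − 1)/6 = 0.166667.
Nodes t₀,…,t₆ = 1, 1.166667, 1.333333, 1.5, 1.666667, 1.833333, 2.
f(t) = -3t⁴ - 4t³ + 3t² - 4t - 4: f₀=-12, f₁=-16.493056, f₂=-22.962963, f₃=-31.9375, f₄=-44, f₅=-59.789352, f₆=-80.
(h/3)·[f₀ + 4f₁ + 2f₂ + 4f₃ + 2f₄ + 4f₅ + f₆] = 0.055556·(-658.805556) = -36.6003.

-36.6003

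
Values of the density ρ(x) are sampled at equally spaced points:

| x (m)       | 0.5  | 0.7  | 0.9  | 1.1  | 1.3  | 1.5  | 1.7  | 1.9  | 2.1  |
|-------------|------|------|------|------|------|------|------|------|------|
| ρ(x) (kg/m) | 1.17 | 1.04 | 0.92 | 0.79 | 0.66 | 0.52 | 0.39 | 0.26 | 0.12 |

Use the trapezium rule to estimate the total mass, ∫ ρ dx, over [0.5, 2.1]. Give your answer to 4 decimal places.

h = 0.2, n = 8.
(h/2)·[y₀ + 2y₁ + 2y₂ + 2y₃ + 2y₄ + 2y₅ + 2y₆ + 2y₇ + y₈] = 0.1·(10.45) = 1.0450.

1.0450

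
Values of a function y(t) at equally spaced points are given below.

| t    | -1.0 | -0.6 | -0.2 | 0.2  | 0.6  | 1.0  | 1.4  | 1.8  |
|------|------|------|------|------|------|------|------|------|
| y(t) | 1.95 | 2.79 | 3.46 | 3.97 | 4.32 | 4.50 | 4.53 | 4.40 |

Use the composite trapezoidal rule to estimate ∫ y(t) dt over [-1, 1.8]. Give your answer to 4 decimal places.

10.6980

h = 0.4, n = 7.
(h/2)·[y₀ + 2y₁ + 2y₂ + 2y₃ + 2y₄ + 2y₅ + 2y₆ + y₇] = 0.2·(53.49) = 10.6980.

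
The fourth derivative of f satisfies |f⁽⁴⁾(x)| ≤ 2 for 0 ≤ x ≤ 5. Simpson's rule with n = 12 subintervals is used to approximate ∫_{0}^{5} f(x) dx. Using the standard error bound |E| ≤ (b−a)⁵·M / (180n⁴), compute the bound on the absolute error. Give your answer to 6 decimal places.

|E| ≤ (5)⁵·2 / (180·12⁴) = 6250/3732480 = 0.001674.

0.001674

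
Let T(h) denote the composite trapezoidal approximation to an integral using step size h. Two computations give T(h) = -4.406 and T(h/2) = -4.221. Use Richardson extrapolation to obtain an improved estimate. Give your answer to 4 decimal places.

-4.1593

R = (4·T(h/2) − T(h)) / 3 = (4·(-4.221) − (-4.406))/3 = (-12.478)/3 = -4.1593.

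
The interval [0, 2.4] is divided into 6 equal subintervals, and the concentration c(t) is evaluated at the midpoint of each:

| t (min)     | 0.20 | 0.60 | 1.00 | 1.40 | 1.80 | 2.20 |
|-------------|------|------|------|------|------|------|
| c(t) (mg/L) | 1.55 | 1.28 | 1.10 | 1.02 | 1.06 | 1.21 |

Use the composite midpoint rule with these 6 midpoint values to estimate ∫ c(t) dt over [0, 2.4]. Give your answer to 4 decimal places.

2.8880

h = 0.4, n = 6.
h·[y(m₁) + y(m₂) + y(m₃) + y(m₄) + y(m₅) + y(m₆)] = 0.4·(7.22) = 2.8880.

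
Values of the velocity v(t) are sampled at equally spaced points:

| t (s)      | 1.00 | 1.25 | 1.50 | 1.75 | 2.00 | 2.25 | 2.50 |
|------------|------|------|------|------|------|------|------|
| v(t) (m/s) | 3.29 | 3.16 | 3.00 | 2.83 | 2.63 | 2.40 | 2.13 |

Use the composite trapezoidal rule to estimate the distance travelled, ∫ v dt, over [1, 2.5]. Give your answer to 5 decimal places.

4.18250

h = 0.25, n = 6.
(h/2)·[y₀ + 2y₁ + 2y₂ + 2y₃ + 2y₄ + 2y₅ + y₆] = 0.125·(33.46) = 4.18250.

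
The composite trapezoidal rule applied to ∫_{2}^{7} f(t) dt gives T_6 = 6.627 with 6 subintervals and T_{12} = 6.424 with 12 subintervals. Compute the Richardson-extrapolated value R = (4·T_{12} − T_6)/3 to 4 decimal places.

6.3563

R = (4·T_{12} − T_6) / 3 = (4·6.424 − 6.627)/3 = (19.069)/3 = 6.3563.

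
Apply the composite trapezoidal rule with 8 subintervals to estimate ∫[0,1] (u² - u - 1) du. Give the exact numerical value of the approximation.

h = (1 − 0)/8 = 0.125.
Nodes u₀,…,u₈ = 0, 0.125, 0.25, 0.375, 0.5, 0.625, 0.75, 0.875, 1.
f(u) = u² - u - 1: f₀=-1, f₁=-1.109375, f₂=-1.1875, f₃=-1.234375, f₄=-1.25, f₅=-1.234375, f₆=-1.1875, f₇=-1.109375, f₈=-1.
(h/2)·[f₀ + 2f₁ + 2f₂ + 2f₃ + 2f₄ + 2f₅ + 2f₆ + 2f₇ + f₈] = 0.0625·(-18.625) = -1.1640625.

-1.1640625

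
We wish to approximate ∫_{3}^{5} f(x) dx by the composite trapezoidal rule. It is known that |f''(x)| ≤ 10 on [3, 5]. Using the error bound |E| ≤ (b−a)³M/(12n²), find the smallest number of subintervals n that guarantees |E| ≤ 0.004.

Need 80/(12n²) ≤ 0.004.
n² ≥ 80/(12·0.004) = 1666.67 ⇒ n ≥ 40.8248, so the smallest n is 41.

41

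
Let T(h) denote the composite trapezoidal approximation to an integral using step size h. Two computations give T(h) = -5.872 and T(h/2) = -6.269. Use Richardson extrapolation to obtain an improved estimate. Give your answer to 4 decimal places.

R = (4·T(h/2) − T(h)) / 3 = (4·(-6.269) − (-5.872))/3 = (-19.204)/3 = -6.4013.

-6.4013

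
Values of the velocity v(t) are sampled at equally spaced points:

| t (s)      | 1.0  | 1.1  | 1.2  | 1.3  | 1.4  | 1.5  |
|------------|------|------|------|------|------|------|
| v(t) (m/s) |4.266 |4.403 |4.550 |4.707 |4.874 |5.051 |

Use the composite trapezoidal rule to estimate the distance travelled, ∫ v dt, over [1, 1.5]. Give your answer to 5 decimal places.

h = 0.1, n = 5.
(h/2)·[y₀ + 2y₁ + 2y₂ + 2y₃ + 2y₄ + y₅] = 0.05·(46.385) = 2.31925.

2.31925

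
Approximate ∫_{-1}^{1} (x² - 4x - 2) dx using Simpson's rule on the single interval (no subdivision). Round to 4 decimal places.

S = (b−a)/6 · [f(-1) + 4f(0) + f(1)] = 0.333333·[3 + 4·(-2) + (-5)] = -3.3333.

-3.3333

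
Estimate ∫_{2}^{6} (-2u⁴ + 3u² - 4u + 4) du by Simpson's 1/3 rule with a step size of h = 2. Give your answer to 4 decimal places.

h = (6 − 2)/2 = 2.
Nodes u₀,…,u₂ = 2, 4, 6.
f(u) = -2u⁴ + 3u² - 4u + 4: f₀=-24, f₁=-476, f₂=-2504.
(h/3)·[f₀ + 4f₁ + f₂] = 0.666667·(-4432) = -2954.6667.

-2954.6667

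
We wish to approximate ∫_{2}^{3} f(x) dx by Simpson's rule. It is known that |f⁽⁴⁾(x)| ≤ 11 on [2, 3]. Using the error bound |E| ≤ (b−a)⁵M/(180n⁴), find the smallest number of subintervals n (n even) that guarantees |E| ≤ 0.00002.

8

Need 11/(180n⁴) ≤ 0.00002.
n⁴ ≥ 11/(180·0.00002) = 3055.56 ⇒ n ≥ 7.4349, so the smallest even n is 8. (n must be even for Simpson's rule.)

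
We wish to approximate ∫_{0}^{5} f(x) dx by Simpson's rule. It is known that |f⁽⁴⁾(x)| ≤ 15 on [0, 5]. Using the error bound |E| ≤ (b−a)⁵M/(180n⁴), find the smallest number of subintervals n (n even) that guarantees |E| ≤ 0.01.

14

Need 46875/(180n⁴) ≤ 0.01.
n⁴ ≥ 46875/(180·0.01) = 26041.7 ⇒ n ≥ 12.7033, so the smallest even n is 14. (n must be even for Simpson's rule.)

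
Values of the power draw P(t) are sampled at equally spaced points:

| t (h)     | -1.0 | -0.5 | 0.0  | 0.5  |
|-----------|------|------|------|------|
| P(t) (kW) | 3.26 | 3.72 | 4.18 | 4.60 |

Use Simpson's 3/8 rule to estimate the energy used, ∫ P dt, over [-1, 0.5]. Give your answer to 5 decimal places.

h = 0.5, n = 3.
(3h/8)·[y₀ + 3y₁ + 3y₂ + y₃] = 0.1875·(31.56) = 5.91750.

5.91750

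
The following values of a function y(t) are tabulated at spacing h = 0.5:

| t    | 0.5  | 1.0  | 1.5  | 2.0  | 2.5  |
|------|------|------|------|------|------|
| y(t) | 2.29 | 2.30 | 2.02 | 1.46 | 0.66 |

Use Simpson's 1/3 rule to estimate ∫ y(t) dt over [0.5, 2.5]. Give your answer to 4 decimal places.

3.6717

h = 0.5, n = 4.
(h/3)·[y₀ + 4y₁ + 2y₂ + 4y₃ + y₄] = 0.166667·(22.03) = 3.6717.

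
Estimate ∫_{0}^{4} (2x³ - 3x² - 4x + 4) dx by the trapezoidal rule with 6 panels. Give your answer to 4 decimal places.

50.6667

h = (4 − 0)/6 = 0.666667.
Nodes x₀,…,x₆ = 0, 0.666667, 1.333333, 2, 2.666667, 3.333333, 4.
f(x) = 2x³ - 3x² - 4x + 4: f₀=4, f₁=0.592593, f₂=-1.925926, f₃=0, f₄=9.925926, f₅=31.407407, f₆=68.
(h/2)·[f₀ + 2f₁ + 2f₂ + 2f₃ + 2f₄ + 2f₅ + f₆] = 0.333333·(152) = 50.6667.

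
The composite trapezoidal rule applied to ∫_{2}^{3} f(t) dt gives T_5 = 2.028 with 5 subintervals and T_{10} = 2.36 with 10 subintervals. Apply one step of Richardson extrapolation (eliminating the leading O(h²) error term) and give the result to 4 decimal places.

R = (4·T_{10} − T_5) / 3 = (4·2.36 − 2.028)/3 = (7.412)/3 = 2.4707.

2.4707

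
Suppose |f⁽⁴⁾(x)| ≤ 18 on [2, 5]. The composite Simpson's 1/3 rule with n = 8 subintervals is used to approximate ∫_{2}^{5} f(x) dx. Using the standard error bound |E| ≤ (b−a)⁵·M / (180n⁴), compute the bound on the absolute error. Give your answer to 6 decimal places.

|E| ≤ (3)⁵·18 / (180·8⁴) = 4374/737280 = 0.005933.

0.005933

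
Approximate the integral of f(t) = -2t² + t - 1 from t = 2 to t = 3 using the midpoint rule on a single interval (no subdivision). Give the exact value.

-11

M = (b−a)·f(2.5) = 1·(-11) = -11.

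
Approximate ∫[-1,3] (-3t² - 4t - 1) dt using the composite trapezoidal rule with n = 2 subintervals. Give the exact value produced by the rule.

-56

h = (3 − (-1))/2 = 2.
Nodes t₀,…,t₂ = -1, 1, 3.
f(t) = -3t² - 4t - 1: f₀=0, f₁=-8, f₂=-40.
(h/2)·[f₀ + 2f₁ + f₂] = 1·(-56) = -56.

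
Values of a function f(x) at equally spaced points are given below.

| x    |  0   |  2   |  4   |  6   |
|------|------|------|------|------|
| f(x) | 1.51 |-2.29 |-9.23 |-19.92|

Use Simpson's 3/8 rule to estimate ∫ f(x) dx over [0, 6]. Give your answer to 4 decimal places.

-39.7275

h = 2, n = 3.
(3h/8)·[y₀ + 3y₁ + 3y₂ + y₃] = 0.75·(-52.97) = -39.7275.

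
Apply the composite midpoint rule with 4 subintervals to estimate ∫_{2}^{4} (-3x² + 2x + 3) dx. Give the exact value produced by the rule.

-37.875

h = (4 − 2)/4 = 0.5.
Midpoints m₁,…,m₄ = 2.25, 2.75, 3.25, 3.75.
f(m₁)=-7.6875, f(m₂)=-14.1875, f(m₃)=-22.1875, f(m₄)=-31.6875.
h·[f(m₁) + f(m₂) + f(m₃) + f(m₄)] = 0.5·(-75.75) = -37.875.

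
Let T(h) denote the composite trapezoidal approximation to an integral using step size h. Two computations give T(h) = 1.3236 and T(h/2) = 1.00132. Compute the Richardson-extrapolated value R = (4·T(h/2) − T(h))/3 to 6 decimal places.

0.893893

R = (4·T(h/2) − T(h)) / 3 = (4·1.00132 − 1.3236)/3 = (2.68168)/3 = 0.893893.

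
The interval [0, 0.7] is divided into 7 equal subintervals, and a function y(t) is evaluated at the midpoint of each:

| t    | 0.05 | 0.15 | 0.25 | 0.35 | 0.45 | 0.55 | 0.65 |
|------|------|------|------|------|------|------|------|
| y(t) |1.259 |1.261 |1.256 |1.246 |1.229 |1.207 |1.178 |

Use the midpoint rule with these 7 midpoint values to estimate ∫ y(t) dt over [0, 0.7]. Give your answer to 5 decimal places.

h = 0.1, n = 7.
h·[y(m₁) + y(m₂) + y(m₃) + y(m₄) + y(m₅) + y(m₆) + y(m₇)] = 0.1·(8.636) = 0.86360.

0.86360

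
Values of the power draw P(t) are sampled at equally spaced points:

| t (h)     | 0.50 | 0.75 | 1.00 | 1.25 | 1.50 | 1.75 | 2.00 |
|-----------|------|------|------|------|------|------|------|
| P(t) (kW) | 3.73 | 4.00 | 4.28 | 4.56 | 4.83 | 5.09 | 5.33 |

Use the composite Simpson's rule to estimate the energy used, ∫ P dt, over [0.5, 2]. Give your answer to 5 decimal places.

6.82333

h = 0.25, n = 6.
(h/3)·[y₀ + 4y₁ + 2y₂ + 4y₃ + 2y₄ + 4y₅ + y₆] = 0.083333·(81.88) = 6.82333.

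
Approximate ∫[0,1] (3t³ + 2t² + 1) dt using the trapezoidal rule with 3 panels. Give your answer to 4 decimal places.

2.5370

h = (1 − 0)/3 = 0.333333.
Nodes t₀,…,t₃ = 0, 0.333333, 0.666667, 1.
f(t) = 3t³ + 2t² + 1: f₀=1, f₁=1.333333, f₂=2.777778, f₃=6.
(h/2)·[f₀ + 2f₁ + 2f₂ + f₃] = 0.166667·(15.222222) = 2.5370.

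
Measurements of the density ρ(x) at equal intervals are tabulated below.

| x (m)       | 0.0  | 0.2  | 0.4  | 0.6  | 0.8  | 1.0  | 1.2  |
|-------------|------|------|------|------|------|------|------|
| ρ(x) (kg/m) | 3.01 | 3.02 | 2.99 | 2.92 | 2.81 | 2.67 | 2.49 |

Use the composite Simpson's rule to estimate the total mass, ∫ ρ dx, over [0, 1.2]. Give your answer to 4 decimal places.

h = 0.2, n = 6.
(h/3)·[y₀ + 4y₁ + 2y₂ + 4y₃ + 2y₄ + 4y₅ + y₆] = 0.066667·(51.54) = 3.4360.

3.4360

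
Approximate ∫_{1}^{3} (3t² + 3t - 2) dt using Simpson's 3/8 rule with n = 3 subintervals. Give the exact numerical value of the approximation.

h = (3 − 1)/3 = 0.666667.
Nodes t₀,…,t₃ = 1, 1.666667, 2.333333, 3.
f(t) = 3t² + 3t - 2: f₀=4, f₁=11.333333, f₂=21.333333, f₃=34.
(3h/8)·[f₀ + 3f₁ + 3f₂ + f₃] = 0.25·(136) = 34.

34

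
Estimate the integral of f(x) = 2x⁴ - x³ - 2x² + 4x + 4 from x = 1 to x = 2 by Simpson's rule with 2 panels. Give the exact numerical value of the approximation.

14

h = (2 − 1)/2 = 0.5.
Nodes x₀,…,x₂ = 1, 1.5, 2.
f(x) = 2x⁴ - x³ - 2x² + 4x + 4: f₀=7, f₁=12.25, f₂=28.
(h/3)·[f₀ + 4f₁ + f₂] = 0.166667·(84) = 14.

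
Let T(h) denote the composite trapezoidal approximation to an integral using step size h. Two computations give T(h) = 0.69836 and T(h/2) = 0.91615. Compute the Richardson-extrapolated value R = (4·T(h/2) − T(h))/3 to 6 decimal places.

0.988747

R = (4·T(h/2) − T(h)) / 3 = (4·0.91615 − 0.69836)/3 = (2.96624)/3 = 0.988747.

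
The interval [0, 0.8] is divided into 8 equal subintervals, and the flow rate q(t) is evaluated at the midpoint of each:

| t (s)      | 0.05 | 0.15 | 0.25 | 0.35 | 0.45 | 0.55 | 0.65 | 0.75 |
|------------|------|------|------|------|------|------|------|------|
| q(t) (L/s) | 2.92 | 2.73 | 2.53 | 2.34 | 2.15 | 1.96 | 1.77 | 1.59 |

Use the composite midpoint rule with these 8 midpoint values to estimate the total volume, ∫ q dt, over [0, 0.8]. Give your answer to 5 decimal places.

1.79900

h = 0.1, n = 8.
h·[y(m₁) + y(m₂) + y(m₃) + y(m₄) + y(m₅) + y(m₆) + y(m₇) + y(m₈)] = 0.1·(17.99) = 1.79900.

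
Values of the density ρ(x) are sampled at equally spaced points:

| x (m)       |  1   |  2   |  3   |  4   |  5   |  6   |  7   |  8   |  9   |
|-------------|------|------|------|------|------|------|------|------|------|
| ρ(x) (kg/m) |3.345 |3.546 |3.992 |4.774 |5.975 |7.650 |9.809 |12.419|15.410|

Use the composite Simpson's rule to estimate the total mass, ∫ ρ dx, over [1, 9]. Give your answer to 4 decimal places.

57.2877

h = 1, n = 8.
(h/3)·[y₀ + 4y₁ + 2y₂ + 4y₃ + 2y₄ + 4y₅ + 2y₆ + 4y₇ + y₈] = 0.333333·(171.863) = 57.2877.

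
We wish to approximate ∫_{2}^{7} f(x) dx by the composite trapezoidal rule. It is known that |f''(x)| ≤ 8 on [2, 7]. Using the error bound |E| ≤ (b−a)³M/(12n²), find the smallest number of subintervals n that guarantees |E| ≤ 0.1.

29

Need 1000/(12n²) ≤ 0.1.
n² ≥ 1000/(12·0.1) = 833.333 ⇒ n ≥ 28.8675, so the smallest n is 29.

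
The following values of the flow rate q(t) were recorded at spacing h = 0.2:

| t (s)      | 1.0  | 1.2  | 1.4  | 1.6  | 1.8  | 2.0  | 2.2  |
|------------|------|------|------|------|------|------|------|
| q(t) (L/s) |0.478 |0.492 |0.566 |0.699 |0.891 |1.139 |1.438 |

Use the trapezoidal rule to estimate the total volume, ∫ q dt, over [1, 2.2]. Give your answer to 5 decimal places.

0.94900

h = 0.2, n = 6.
(h/2)·[y₀ + 2y₁ + 2y₂ + 2y₃ + 2y₄ + 2y₅ + y₆] = 0.1·(9.490) = 0.94900.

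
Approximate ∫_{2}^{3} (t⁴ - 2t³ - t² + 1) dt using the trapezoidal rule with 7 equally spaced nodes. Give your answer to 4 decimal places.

h = (3 − 2)/6 = 0.166667.
Nodes t₀,…,t₆ = 2, 2.166667, 2.333333, 2.5, 2.666667, 2.833333, 3.
f(t) = t⁴ - 2t³ - t² + 1: f₀=-3, f₁=-1.999228, f₂=-0.209877, f₃=2.5625, f₄=6.530864, f₅=11.926698, f₆=19.
(h/2)·[f₀ + 2f₁ + 2f₂ + 2f₃ + 2f₄ + 2f₅ + f₆] = 0.083333·(53.621914) = 4.4685.

4.4685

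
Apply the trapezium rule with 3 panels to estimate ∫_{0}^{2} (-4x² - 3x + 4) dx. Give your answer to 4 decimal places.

h = (2 − 0)/3 = 0.666667.
Nodes x₀,…,x₃ = 0, 0.666667, 1.333333, 2.
f(x) = -4x² - 3x + 4: f₀=4, f₁=0.222222, f₂=-7.111111, f₃=-18.
(h/2)·[f₀ + 2f₁ + 2f₂ + f₃] = 0.333333·(-27.777778) = -9.2593.

-9.2593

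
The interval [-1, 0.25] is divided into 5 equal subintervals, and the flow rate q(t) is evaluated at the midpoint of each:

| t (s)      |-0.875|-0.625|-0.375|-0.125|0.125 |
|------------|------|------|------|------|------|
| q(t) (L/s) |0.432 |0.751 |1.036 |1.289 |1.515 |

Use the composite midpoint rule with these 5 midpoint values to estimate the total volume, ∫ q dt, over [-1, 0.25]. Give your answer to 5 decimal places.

h = 0.25, n = 5.
h·[y(m₁) + y(m₂) + y(m₃) + y(m₄) + y(m₅)] = 0.25·(5.023) = 1.25575.

1.25575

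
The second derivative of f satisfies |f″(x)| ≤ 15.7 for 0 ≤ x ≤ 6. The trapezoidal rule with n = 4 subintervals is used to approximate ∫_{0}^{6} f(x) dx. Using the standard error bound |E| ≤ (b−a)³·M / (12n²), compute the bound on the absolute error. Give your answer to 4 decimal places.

|E| ≤ (6)³·15.7 / (12·4²) = 3391.2/192 = 17.6625.

17.6625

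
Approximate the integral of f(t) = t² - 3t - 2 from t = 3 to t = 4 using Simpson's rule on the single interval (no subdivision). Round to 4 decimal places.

-0.1667

S = (b−a)/6 · [f(3) + 4f(3.5) + f(4)] = 0.166667·[(-2) + 4·(-0.25) + 2] = -0.1667.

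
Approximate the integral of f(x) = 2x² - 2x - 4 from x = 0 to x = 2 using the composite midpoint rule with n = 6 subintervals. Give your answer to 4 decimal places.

h = (2 − 0)/6 = 0.333333.
Midpoints m₁,…,m₆ = 0.166667, 0.5, 0.833333, 1.166667, 1.5, 1.833333.
f(m₁)=-4.277778, f(m₂)=-4.5, f(m₃)=-4.277778, f(m₄)=-3.611111, f(m₅)=-2.5, f(m₆)=-0.944444.
h·[f(m₁) + f(m₂) + f(m₃) + f(m₄) + f(m₅) + f(m₆)] = 0.333333·(-20.111111) = -6.7037.

-6.7037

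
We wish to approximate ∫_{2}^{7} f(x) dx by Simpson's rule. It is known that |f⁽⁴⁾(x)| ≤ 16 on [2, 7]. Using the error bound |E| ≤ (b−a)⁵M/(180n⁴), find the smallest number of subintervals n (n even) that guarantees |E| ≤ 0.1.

Need 50000/(180n⁴) ≤ 0.1.
n⁴ ≥ 50000/(180·0.1) = 2777.78 ⇒ n ≥ 7.2598, so the smallest even n is 8. (n must be even for Simpson's rule.)

8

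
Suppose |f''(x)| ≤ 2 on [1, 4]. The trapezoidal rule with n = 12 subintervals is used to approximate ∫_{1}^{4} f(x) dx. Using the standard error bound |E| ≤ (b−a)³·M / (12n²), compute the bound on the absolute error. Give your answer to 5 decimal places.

|E| ≤ (3)³·2 / (12·12²) = 54/1728 = 0.03125.

0.03125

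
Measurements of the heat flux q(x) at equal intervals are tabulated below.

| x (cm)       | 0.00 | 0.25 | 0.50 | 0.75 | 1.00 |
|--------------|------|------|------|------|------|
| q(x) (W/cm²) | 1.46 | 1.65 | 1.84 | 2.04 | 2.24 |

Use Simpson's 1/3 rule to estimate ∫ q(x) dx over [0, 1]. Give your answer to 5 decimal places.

h = 0.25, n = 4.
(h/3)·[y₀ + 4y₁ + 2y₂ + 4y₃ + y₄] = 0.083333·(22.14) = 1.84500.

1.84500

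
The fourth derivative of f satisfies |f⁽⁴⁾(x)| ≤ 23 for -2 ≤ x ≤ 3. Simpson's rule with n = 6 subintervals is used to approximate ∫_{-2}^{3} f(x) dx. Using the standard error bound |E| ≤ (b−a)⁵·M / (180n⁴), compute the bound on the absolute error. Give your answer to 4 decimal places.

0.3081

|E| ≤ (5)⁵·23 / (180·6⁴) = 71875/233280 = 0.3081.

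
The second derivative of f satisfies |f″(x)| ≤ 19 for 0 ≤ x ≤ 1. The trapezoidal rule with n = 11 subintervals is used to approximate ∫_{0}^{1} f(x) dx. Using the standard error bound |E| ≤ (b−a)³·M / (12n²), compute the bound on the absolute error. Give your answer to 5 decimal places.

|E| ≤ (1)³·19 / (12·11²) = 19/1452 = 0.01309.

0.01309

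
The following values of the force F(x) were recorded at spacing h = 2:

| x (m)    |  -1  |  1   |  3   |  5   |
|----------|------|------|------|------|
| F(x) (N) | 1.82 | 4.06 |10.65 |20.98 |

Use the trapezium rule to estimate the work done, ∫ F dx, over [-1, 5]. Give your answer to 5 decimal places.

h = 2, n = 3.
(h/2)·[y₀ + 2y₁ + 2y₂ + y₃] = 1·(52.22) = 52.22000.

52.22000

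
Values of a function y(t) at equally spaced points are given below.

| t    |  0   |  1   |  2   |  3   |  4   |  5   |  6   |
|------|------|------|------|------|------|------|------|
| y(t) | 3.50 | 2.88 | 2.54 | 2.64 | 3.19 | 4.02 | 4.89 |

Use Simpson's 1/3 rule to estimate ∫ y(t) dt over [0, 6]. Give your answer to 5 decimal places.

h = 1, n = 6.
(h/3)·[y₀ + 4y₁ + 2y₂ + 4y₃ + 2y₄ + 4y₅ + y₆] = 0.333333·(58.01) = 19.33667.

19.33667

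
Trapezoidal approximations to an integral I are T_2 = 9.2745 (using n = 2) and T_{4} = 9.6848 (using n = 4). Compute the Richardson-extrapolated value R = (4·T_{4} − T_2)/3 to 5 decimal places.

R = (4·T_{4} − T_2) / 3 = (4·9.6848 − 9.2745)/3 = (29.4647)/3 = 9.82157.

9.82157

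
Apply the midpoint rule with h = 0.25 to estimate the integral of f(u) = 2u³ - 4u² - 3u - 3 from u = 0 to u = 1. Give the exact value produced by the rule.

h = (1 − 0)/4 = 0.25.
Midpoints m₁,…,m₄ = 0.125, 0.375, 0.625, 0.875.
f(m₁)=-3.43359375, f(m₂)=-4.58203125, f(m₃)=-5.94921875, f(m₄)=-7.34765625.
h·[f(m₁) + f(m₂) + f(m₃) + f(m₄)] = 0.25·(-21.3125) = -5.328125.

-5.328125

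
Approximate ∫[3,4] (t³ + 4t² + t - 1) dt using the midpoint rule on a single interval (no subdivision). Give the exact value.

M = (b−a)·f(3.5) = 1·(94.375) = 94.375.

94.375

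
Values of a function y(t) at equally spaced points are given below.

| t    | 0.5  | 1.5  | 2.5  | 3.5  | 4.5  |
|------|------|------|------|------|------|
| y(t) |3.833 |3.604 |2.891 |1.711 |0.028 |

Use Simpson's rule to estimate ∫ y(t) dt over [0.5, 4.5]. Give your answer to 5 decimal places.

10.30100

h = 1, n = 4.
(h/3)·[y₀ + 4y₁ + 2y₂ + 4y₃ + y₄] = 0.333333·(30.903) = 10.30100.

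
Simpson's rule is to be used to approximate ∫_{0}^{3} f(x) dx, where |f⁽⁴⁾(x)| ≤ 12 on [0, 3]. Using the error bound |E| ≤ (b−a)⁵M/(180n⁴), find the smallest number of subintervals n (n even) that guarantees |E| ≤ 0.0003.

Need 2916/(180n⁴) ≤ 0.0003.
n⁴ ≥ 2916/(180·0.0003) = 54000 ⇒ n ≥ 15.2440, so the smallest even n is 16. (n must be even for Simpson's rule.)

16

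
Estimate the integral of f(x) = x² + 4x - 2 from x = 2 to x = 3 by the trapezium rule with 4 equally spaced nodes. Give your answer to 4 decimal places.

h = (3 − 2)/3 = 0.333333.
Nodes x₀,…,x₃ = 2, 2.333333, 2.666667, 3.
f(x) = x² + 4x - 2: f₀=10, f₁=12.777778, f₂=15.777778, f₃=19.
(h/2)·[f₀ + 2f₁ + 2f₂ + f₃] = 0.166667·(86.111111) = 14.3519.

14.3519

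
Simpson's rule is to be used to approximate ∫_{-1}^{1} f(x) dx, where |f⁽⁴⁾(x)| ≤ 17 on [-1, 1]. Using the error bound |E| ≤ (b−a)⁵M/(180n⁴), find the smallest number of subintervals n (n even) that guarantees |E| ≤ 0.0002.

12

Need 544/(180n⁴) ≤ 0.0002.
n⁴ ≥ 544/(180·0.0002) = 15111.1 ⇒ n ≥ 11.0873, so the smallest even n is 12. (n must be even for Simpson's rule.)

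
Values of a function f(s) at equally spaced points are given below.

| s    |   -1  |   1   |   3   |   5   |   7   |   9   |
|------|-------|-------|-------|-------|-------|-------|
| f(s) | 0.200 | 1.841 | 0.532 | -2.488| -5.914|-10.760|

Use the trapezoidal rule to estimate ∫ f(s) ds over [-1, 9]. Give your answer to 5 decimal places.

h = 2, n = 5.
(h/2)·[y₀ + 2y₁ + 2y₂ + 2y₃ + 2y₄ + y₅] = 1·(-22.618) = -22.61800.

-22.61800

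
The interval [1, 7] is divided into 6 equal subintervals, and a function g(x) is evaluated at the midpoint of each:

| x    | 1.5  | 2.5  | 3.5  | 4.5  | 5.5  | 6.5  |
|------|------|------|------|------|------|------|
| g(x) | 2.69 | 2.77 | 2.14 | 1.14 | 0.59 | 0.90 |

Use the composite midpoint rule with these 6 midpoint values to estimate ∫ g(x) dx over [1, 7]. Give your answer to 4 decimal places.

10.2300

h = 1, n = 6.
h·[y(m₁) + y(m₂) + y(m₃) + y(m₄) + y(m₅) + y(m₆)] = 1·(10.23) = 10.2300.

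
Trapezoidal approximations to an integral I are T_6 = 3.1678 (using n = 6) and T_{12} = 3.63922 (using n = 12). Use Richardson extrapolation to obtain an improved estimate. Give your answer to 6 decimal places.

R = (4·T_{12} − T_6) / 3 = (4·3.63922 − 3.1678)/3 = (11.38908)/3 = 3.796360.

3.796360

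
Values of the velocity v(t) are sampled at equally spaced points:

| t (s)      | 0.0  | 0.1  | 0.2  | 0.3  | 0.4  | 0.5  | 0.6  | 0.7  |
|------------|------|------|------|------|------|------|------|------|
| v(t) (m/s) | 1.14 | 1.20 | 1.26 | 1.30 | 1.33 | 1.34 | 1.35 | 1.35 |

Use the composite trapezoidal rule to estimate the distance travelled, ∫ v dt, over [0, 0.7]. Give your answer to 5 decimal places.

0.90250

h = 0.1, n = 7.
(h/2)·[y₀ + 2y₁ + 2y₂ + 2y₃ + 2y₄ + 2y₅ + 2y₆ + y₇] = 0.05·(18.05) = 0.90250.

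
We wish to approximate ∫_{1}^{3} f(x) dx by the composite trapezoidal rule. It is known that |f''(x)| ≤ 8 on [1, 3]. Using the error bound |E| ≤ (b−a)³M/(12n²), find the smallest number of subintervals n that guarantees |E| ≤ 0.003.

43

Need 64/(12n²) ≤ 0.003.
n² ≥ 64/(12·0.003) = 1777.78 ⇒ n ≥ 42.1637, so the smallest n is 43.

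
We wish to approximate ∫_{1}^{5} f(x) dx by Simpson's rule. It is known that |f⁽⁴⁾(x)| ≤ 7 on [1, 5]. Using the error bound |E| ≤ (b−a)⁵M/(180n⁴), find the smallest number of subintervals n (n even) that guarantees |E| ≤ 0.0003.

Need 7168/(180n⁴) ≤ 0.0003.
n⁴ ≥ 7168/(180·0.0003) = 132741 ⇒ n ≥ 19.0876, so the smallest even n is 20. (n must be even for Simpson's rule.)

20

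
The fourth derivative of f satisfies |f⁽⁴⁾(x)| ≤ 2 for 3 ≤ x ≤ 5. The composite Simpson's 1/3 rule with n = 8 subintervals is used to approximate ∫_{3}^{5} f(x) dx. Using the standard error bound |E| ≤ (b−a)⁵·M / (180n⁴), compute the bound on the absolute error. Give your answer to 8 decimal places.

0.00008681

|E| ≤ (2)⁵·2 / (180·8⁴) = 64/737280 = 0.00008681.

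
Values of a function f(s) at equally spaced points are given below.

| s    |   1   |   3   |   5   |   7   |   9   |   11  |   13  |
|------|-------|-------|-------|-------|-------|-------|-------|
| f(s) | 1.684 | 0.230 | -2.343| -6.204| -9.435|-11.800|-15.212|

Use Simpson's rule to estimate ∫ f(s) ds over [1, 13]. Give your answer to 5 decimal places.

h = 2, n = 6.
(h/3)·[y₀ + 4y₁ + 2y₂ + 4y₃ + 2y₄ + 4y₅ + y₆] = 0.666667·(-108.180) = -72.12000.

-72.12000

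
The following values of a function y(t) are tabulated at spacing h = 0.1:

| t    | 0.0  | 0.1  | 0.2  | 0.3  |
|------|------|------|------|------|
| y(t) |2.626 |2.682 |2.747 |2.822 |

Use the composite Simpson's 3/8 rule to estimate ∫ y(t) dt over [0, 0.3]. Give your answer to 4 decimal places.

h = 0.1, n = 3.
(3h/8)·[y₀ + 3y₁ + 3y₂ + y₃] = 0.0375·(21.735) = 0.8151.

0.8151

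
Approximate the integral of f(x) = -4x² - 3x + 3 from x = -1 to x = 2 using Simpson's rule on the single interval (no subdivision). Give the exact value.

-7.5

S = (b−a)/6 · [f(-1) + 4f(0.5) + f(2)] = 0.5·[2 + 4·0.5 + (-19)] = -7.5.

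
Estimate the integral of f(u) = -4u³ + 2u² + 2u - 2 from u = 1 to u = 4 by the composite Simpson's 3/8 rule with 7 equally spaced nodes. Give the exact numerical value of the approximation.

-204

h = (4 − 1)/6 = 0.5.
Nodes u₀,…,u₆ = 1, 1.5, 2, 2.5, 3, 3.5, 4.
f(u) = -4u³ + 2u² + 2u - 2: f₀=-2, f₁=-8, f₂=-22, f₃=-47, f₄=-86, f₅=-142, f₆=-218.
(3h/8)·[f₀ + 3f₁ + 3f₂ + 2f₃ + 3f₄ + 3f₅ + f₆] = 0.1875·(-1088) = -204.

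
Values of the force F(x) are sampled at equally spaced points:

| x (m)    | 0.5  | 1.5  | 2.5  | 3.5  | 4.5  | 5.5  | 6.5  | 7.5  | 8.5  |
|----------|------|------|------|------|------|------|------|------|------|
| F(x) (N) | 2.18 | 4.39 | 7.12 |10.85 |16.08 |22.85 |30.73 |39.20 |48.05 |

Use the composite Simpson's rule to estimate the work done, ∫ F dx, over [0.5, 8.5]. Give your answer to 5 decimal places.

h = 1, n = 8.
(h/3)·[y₀ + 4y₁ + 2y₂ + 4y₃ + 2y₄ + 4y₅ + 2y₆ + 4y₇ + y₈] = 0.333333·(467.25) = 155.75000.

155.75000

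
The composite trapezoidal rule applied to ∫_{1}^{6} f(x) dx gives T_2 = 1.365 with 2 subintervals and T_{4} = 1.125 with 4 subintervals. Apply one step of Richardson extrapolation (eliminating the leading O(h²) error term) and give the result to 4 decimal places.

1.0450

R = (4·T_{4} − T_2) / 3 = (4·1.125 − 1.365)/3 = (3.135)/3 = 1.0450.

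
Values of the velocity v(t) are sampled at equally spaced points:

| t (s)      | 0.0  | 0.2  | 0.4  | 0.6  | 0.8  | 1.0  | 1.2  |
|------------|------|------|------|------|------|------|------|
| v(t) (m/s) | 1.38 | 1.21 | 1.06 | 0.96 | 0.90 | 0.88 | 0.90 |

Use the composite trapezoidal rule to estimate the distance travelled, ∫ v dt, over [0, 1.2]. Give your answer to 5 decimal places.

1.23000

h = 0.2, n = 6.
(h/2)·[y₀ + 2y₁ + 2y₂ + 2y₃ + 2y₄ + 2y₅ + y₆] = 0.1·(12.30) = 1.23000.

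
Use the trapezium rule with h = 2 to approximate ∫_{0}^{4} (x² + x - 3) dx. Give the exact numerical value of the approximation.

h = (4 − 0)/2 = 2.
Nodes x₀,…,x₂ = 0, 2, 4.
f(x) = x² + x - 3: f₀=-3, f₁=3, f₂=17.
(h/2)·[f₀ + 2f₁ + f₂] = 1·(20) = 20.

20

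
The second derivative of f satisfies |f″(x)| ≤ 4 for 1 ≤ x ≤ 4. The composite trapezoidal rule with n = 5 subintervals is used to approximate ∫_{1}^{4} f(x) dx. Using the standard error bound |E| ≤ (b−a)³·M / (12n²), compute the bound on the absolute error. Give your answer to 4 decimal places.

0.3600

|E| ≤ (3)³·4 / (12·5²) = 108/300 = 0.3600.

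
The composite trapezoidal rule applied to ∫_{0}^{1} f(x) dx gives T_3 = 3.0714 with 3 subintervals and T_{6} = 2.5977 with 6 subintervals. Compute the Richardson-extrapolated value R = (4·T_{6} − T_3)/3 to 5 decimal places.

2.43980

R = (4·T_{6} − T_3) / 3 = (4·2.5977 − 3.0714)/3 = (7.3194)/3 = 2.43980.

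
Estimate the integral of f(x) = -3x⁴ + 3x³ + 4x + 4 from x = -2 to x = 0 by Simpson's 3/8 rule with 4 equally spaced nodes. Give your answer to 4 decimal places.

-31.5556

h = (0 − (-2))/3 = 0.666667.
Nodes x₀,…,x₃ = -2, -1.333333, -0.666667, 0.
f(x) = -3x⁴ + 3x³ + 4x + 4: f₀=-76, f₁=-17.925926, f₂=-0.148148, f₃=4.
(3h/8)·[f₀ + 3f₁ + 3f₂ + f₃] = 0.25·(-126.222222) = -31.5556.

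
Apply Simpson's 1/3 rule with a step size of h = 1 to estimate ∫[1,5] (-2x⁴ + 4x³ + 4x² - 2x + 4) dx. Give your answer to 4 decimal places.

-469.3333

h = (5 − 1)/4 = 1.
Nodes x₀,…,x₄ = 1, 2, 3, 4, 5.
f(x) = -2x⁴ + 4x³ + 4x² - 2x + 4: f₀=8, f₁=16, f₂=-20, f₃=-196, f₄=-656.
(h/3)·[f₀ + 4f₁ + 2f₂ + 4f₃ + f₄] = 0.333333·(-1408) = -469.3333.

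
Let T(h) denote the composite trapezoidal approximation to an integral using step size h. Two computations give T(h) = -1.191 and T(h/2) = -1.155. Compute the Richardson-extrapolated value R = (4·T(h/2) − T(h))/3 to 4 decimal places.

R = (4·T(h/2) − T(h)) / 3 = (4·(-1.155) − (-1.191))/3 = (-3.429)/3 = -1.1430.

-1.1430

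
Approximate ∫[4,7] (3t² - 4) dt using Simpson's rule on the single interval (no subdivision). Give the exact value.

267

S = (b−a)/6 · [f(4) + 4f(5.5) + f(7)] = 0.5·[44 + 4·86.75 + 143] = 267.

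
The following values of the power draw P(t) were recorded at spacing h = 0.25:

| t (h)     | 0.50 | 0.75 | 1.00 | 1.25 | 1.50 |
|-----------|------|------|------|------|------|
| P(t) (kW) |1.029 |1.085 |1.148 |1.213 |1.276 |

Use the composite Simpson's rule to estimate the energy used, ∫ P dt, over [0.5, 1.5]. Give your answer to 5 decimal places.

1.14942

h = 0.25, n = 4.
(h/3)·[y₀ + 4y₁ + 2y₂ + 4y₃ + y₄] = 0.083333·(13.793) = 1.14942.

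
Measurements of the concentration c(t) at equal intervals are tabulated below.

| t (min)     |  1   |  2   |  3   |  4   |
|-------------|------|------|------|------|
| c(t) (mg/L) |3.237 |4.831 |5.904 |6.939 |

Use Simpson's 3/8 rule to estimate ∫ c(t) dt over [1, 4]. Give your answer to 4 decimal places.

15.8929

h = 1, n = 3.
(3h/8)·[y₀ + 3y₁ + 3y₂ + y₃] = 0.375·(42.381) = 15.8929.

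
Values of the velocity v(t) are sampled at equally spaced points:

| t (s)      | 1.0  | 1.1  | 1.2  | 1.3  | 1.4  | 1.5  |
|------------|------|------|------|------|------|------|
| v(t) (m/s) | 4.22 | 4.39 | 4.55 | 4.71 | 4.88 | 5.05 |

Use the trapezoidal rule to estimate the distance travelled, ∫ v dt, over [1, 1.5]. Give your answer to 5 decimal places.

2.31650

h = 0.1, n = 5.
(h/2)·[y₀ + 2y₁ + 2y₂ + 2y₃ + 2y₄ + y₅] = 0.05·(46.33) = 2.31650.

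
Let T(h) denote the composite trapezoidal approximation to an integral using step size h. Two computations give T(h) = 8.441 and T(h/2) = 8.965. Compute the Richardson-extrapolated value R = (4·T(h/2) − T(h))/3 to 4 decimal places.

R = (4·T(h/2) − T(h)) / 3 = (4·8.965 − 8.441)/3 = (27.419)/3 = 9.1397.

9.1397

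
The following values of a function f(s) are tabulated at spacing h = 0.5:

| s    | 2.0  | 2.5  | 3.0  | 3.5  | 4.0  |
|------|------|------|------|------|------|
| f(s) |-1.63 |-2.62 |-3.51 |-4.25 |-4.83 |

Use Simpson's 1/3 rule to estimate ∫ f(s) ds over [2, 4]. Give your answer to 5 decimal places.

-6.82667

h = 0.5, n = 4.
(h/3)·[y₀ + 4y₁ + 2y₂ + 4y₃ + y₄] = 0.166667·(-40.96) = -6.82667.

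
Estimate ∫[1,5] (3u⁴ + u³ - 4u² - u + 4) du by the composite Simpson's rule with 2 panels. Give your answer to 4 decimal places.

h = (5 − 1)/2 = 2.
Nodes u₀,…,u₂ = 1, 3, 5.
f(u) = 3u⁴ + u³ - 4u² - u + 4: f₀=3, f₁=235, f₂=1899.
(h/3)·[f₀ + 4f₁ + f₂] = 0.666667·(2842) = 1894.6667.

1894.6667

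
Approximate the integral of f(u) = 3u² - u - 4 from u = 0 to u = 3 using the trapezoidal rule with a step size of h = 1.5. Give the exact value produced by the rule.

h = (3 − 0)/2 = 1.5.
Nodes u₀,…,u₂ = 0, 1.5, 3.
f(u) = 3u² - u - 4: f₀=-4, f₁=1.25, f₂=20.
(h/2)·[f₀ + 2f₁ + f₂] = 0.75·(18.5) = 13.875.

13.875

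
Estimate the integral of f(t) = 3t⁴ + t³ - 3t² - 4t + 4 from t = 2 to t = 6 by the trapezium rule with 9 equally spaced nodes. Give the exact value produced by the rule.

4763.875

h = (6 − 2)/8 = 0.5.
Nodes t₀,…,t₈ = 2, 2.5, 3, 3.5, 4, 4.5, 5, 5.5, 6.
f(t) = 3t⁴ + t³ - 3t² - 4t + 4: f₀=40, f₁=108.0625, f₂=235, f₃=446.3125, f₄=772, f₅=1246.5625, f₆=1909, f₇=2802.8125, f₈=3976.
(h/2)·[f₀ + 2f₁ + 2f₂ + 2f₃ + 2f₄ + 2f₅ + 2f₆ + 2f₇ + f₈] = 0.25·(19055.5) = 4763.875.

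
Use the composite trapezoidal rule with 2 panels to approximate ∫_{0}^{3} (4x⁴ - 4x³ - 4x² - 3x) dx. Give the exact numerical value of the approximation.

118.125

h = (3 − 0)/2 = 1.5.
Nodes x₀,…,x₂ = 0, 1.5, 3.
f(x) = 4x⁴ - 4x³ - 4x² - 3x: f₀=0, f₁=-6.75, f₂=171.
(h/2)·[f₀ + 2f₁ + f₂] = 0.75·(157.5) = 118.125.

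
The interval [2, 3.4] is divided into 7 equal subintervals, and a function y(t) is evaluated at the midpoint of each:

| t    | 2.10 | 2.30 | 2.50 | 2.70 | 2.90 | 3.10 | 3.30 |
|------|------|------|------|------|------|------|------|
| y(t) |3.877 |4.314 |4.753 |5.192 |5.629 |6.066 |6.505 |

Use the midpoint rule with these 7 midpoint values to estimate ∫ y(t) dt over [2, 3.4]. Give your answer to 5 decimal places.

7.26720

h = 0.2, n = 7.
h·[y(m₁) + y(m₂) + y(m₃) + y(m₄) + y(m₅) + y(m₆) + y(m₇)] = 0.2·(36.336) = 7.26720.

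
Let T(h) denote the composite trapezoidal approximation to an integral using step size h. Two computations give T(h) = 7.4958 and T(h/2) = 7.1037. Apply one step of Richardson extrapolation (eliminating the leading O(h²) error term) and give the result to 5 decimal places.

6.97300

R = (4·T(h/2) − T(h)) / 3 = (4·7.1037 − 7.4958)/3 = (20.9190)/3 = 6.97300.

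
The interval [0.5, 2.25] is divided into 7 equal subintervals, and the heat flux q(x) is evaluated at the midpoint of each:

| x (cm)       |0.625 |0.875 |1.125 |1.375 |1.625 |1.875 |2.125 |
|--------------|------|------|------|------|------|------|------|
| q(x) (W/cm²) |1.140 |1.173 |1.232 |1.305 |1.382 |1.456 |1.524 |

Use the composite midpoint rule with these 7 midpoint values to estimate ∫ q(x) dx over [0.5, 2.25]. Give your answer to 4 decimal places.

2.3030

h = 0.25, n = 7.
h·[y(m₁) + y(m₂) + y(m₃) + y(m₄) + y(m₅) + y(m₆) + y(m₇)] = 0.25·(9.212) = 2.3030.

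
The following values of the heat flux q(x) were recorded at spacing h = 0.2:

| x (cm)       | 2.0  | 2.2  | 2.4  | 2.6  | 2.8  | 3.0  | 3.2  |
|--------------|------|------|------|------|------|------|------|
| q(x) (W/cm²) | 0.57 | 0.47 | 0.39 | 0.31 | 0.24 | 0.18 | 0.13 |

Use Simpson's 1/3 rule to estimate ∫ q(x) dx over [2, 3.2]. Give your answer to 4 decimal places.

h = 0.2, n = 6.
(h/3)·[y₀ + 4y₁ + 2y₂ + 4y₃ + 2y₄ + 4y₅ + y₆] = 0.066667·(5.80) = 0.3867.

0.3867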